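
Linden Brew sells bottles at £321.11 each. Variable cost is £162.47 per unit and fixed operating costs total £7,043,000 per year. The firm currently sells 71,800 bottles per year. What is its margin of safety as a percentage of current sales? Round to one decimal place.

38.2%

Each unit contributes £321.11 − £162.47 = £158.64. Break-even units = £7,043,000 ÷ £158.64 = 44,396.12; break-even revenue = 44,396.12 × £321.11 = £14,256,037.13.
Current sales = 71,800 × £321.11 = £23,055,698.00.
Margin of safety = (£23,055,698.00 − £14,256,037.13) ÷ £23,055,698.00 = 38.2%.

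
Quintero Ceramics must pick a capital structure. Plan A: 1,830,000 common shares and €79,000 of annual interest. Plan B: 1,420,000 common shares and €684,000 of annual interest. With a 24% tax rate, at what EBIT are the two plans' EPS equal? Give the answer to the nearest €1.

At indifference, (EBIT − 79,000)(1 − t)/1,830,000 = (EBIT − 684,000)(1 − t)/1,420,000.
Cancelling (1 − t) and cross-multiplying: 1,420,000·(EBIT − 79,000) = 1,830,000·(EBIT − 684,000).
Solving, EBIT = (684,000·1,830,000 − 79,000·1,420,000) / (1,830,000 − 1,420,000) = 1,139,540,000,000 / 410,000 = 2,779,365.85.

€2,779,366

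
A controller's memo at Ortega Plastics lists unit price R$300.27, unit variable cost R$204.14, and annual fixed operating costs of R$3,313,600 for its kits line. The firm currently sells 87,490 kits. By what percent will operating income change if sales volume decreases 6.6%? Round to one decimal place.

-10.9%

Total contribution margin = 87,490 × R$96.13 = R$8,410,413.70.
Subtracting fixed costs: EBIT = R$8,410,413.70 − R$3,313,600 = R$5,096,813.70.
Degree of operating leverage = R$8,410,413.70 / R$5,096,813.70 = 1.6501.
So EBIT moves 1.6501 × (-6.6%) = -10.9%.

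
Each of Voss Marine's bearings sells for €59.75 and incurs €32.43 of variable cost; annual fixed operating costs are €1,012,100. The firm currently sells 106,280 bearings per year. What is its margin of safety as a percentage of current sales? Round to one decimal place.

Contribution margin per unit = €59.75 − €32.43 = €27.32. Break-even units = €1,012,100 ÷ €27.32 = 37,046.12; break-even revenue = 37,046.12 × €59.75 = €2,213,505.67.
Current sales = 106,280 × €59.75 = €6,350,230.00.
Margin of safety = (€6,350,230.00 − €2,213,505.67) ÷ €6,350,230.00 = 65.1%.

65.1%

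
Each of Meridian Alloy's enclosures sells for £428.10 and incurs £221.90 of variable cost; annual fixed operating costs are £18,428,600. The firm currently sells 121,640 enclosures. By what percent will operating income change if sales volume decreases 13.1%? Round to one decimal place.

-49.4%

Total contribution margin = 121,640 × £206.20 = £25,082,168.00.
Operating income = contribution − fixed costs = £25,082,168.00 − £18,428,600 = £6,653,568.00.
DOL = contribution ÷ EBIT = £25,082,168.00 ÷ £6,653,568.00 = 3.7697.
So EBIT moves 3.7697 × (-13.1%) = -49.4%.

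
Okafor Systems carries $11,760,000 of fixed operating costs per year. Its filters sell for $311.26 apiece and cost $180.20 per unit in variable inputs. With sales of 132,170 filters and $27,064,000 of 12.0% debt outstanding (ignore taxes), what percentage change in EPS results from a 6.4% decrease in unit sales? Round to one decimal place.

At 132,170 units, contribution = 132,170 × $131.06 = $17,322,200.20.
EBIT = $17,322,200.20 − $11,760,000 = $5,562,200.20.
Interest = $3,247,680.00, so EBIT − I = $2,314,520.20.
DCL = total CM / (EBIT − I) = $17,322,200.20 / $2,314,520.20 = 7.4841.
EPS therefore changes by 7.4841 × (-6.4%) = -47.9%.

-47.9%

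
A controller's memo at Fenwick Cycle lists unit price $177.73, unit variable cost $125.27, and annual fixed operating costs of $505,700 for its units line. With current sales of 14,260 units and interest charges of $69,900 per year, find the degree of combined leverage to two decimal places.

Total contribution margin = 14,260 × $52.46 = $748,079.60.
Operating income = contribution − fixed costs = $748,079.60 − $505,700 = $242,379.60. Interest = $69,900.00, so EBIT − I = $172,479.60.
Degree of total leverage = total CM / (EBIT − interest) = $748,079.60 / $172,479.60 = 4.3372.

4.34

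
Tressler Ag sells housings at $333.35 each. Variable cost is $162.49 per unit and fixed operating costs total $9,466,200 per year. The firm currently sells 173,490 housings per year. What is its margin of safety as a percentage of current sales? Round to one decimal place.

Unit CM = price − variable cost = $333.35 − $162.49 = $170.86. Break-even units = $9,466,200 ÷ $170.86 = 55,403.25; break-even revenue = 55,403.25 × $333.35 = $18,468,674.76.
Actual sales revenue = 173,490 × $333.35 = $57,832,891.50.
Margin of safety = ($57,832,891.50 − $18,468,674.76) ÷ $57,832,891.50 = 68.1%.

68.1%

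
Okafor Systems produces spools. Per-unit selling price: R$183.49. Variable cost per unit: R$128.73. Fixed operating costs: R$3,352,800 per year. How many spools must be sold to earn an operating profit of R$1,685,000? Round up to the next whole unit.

91,998 spools

Contribution margin per unit = R$183.49 − R$128.73 = R$54.76.
Units = (FC + target) / CM = (R$3,352,800 + R$1,685,000) / R$54.76 = 91,997.81, so 91,998 spools.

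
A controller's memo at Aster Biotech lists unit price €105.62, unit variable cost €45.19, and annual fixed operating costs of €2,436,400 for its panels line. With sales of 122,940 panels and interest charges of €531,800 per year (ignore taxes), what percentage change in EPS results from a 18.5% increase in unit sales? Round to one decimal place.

Total contribution margin = 122,940 × €60.43 = €7,429,264.20.
EBIT = €7,429,264.20 − €2,436,400 = €4,992,864.20.
After interest of €531,800.00, pre-tax earnings = €4,461,064.20.
Degree of combined leverage = contribution ÷ (EBIT − I) = €7,429,264.20 ÷ €4,461,064.20 = 1.6654.
%ΔEPS = DCL × %ΔSales = 1.6654 × +18.5% = +30.8%.

+30.8%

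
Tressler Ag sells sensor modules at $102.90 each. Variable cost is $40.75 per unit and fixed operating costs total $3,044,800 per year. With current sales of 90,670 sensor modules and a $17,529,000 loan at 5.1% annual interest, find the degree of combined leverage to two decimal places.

3.32

Total contribution margin = 90,670 × $62.15 = $5,635,140.50.
Subtracting fixed costs: EBIT = $5,635,140.50 − $3,044,800 = $2,590,340.50. Interest = $893,979.00.
DOL = $5,635,140.50 ÷ $2,590,340.50 = 2.1754; DFL = $2,590,340.50 ÷ $1,696,361.50 = 1.5270.
Combined leverage = 2.1754 × 1.5270 = 3.3218.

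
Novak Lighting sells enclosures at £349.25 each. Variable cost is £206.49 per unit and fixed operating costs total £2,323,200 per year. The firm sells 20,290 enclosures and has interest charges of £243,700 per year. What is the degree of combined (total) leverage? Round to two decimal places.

8.79

At 20,290 units, contribution = 20,290 × £142.76 = £2,896,600.40.
EBIT = £2,896,600.40 − £2,323,200 = £573,400.40. Interest = £243,700.00, so EBIT − I = £329,700.40.
DCL = contribution ÷ (EBIT − I) = £2,896,600.40 ÷ £329,700.40 = 8.7856.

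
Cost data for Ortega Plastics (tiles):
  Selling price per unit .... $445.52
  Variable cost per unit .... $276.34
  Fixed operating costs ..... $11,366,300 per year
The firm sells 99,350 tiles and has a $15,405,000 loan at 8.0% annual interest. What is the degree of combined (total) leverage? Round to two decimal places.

3.99

Total contribution margin = 99,350 × $169.18 = $16,808,033.00.
Subtracting fixed costs: EBIT = $16,808,033.00 − $11,366,300 = $5,441,733.00. Interest = $1,232,400.00.
DOL = $16,808,033.00 ÷ $5,441,733.00 = 3.0887; DFL = $5,441,733.00 ÷ $4,209,333.00 = 1.2928.
DCL = DOL × DFL = 3.0887 × 1.2928 = 3.9931.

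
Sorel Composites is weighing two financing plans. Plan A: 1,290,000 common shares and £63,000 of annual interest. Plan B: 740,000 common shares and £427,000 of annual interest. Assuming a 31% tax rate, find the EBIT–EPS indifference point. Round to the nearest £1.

Set EPS_A = EPS_B: (EBIT − £63,000)(1 − 0.31) ÷ 1,290,000 = (EBIT − £427,000)(1 − 0.31) ÷ 740,000.
Cancelling (1 − t) and cross-multiplying: 740,000·(EBIT − 63,000) = 1,290,000·(EBIT − 427,000).
Solving, EBIT = (427,000·1,290,000 − 63,000·740,000) / (1,290,000 − 740,000) = 504,210,000,000 / 550,000 = 916,745.45.

£916,745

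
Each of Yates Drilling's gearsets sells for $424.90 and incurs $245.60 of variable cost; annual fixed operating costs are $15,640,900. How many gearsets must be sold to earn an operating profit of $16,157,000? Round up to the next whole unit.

Each unit contributes $424.90 − $245.60 = $179.30.
Units = (FC + target) / CM = ($15,640,900 + $16,157,000) / $179.30 = 177,344.67, so 177,345 gearsets.

177,345 gearsets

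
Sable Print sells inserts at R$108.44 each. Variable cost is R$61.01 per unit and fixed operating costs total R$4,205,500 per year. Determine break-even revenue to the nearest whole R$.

Contribution margin per unit = R$108.44 − R$61.01 = R$47.43, a CM ratio of R$47.43 ÷ R$108.44 = 0.4374.
Break-even revenue = fixed costs × price ÷ CM = R$4,205,500 × R$108.44 ÷ R$47.43 = R$9,615,105.

R$9,615,105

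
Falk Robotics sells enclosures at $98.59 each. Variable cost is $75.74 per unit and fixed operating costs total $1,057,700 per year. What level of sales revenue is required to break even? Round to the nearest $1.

Contribution margin per unit = $98.59 − $75.74 = $22.85, a CM ratio of $22.85 ÷ $98.59 = 0.2318.
Break-even sales = FC ÷ CM ratio = $1,057,700 × $98.59 / $22.85 = $4,563,617.

$4,563,617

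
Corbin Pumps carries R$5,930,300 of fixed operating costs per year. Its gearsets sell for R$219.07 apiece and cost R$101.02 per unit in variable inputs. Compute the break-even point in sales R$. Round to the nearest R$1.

R$11,005,090

CM per unit = R$219.07 − R$101.02 = R$118.05; CM ratio = R$118.05 / R$219.07 = 0.5389.
Break-even revenue = fixed costs × price ÷ CM = R$5,930,300 × R$219.07 ÷ R$118.05 = R$11,005,090.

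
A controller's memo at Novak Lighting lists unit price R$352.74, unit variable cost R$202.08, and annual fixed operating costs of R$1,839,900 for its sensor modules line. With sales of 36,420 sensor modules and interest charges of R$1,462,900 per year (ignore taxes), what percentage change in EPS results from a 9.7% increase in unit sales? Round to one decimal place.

+24.4%

Contribution at this volume is 36,420 × R$150.66 = R$5,487,037.20.
Subtracting fixed costs: EBIT = R$5,487,037.20 − R$1,839,900 = R$3,647,137.20.
After interest of R$1,462,900.00, pre-tax earnings = R$2,184,237.20.
DCL = total CM / (EBIT − I) = R$5,487,037.20 / R$2,184,237.20 = 2.5121.
EPS therefore changes by 2.5121 × (+9.7%) = +24.4%.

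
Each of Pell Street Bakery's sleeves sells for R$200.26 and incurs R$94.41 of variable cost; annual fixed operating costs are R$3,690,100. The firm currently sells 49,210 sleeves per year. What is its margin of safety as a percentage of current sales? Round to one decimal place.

Each unit contributes R$200.26 − R$94.41 = R$105.85. Break-even units = R$3,690,100 ÷ R$105.85 = 34,861.60; break-even revenue = 34,861.60 × R$200.26 = R$6,981,383.33.
Actual sales revenue = 49,210 × R$200.26 = R$9,854,794.60.
Margin of safety = (R$9,854,794.60 − R$6,981,383.33) ÷ R$9,854,794.60 = 29.2%.

29.2%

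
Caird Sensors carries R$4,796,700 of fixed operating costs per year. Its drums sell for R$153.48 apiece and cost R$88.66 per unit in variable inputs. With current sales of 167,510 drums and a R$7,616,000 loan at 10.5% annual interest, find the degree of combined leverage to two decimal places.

2.06

At 167,510 units, contribution = 167,510 × R$64.82 = R$10,857,998.20.
Operating income = contribution − fixed costs = R$10,857,998.20 − R$4,796,700 = R$6,061,298.20. Interest = R$799,680.00, so EBIT − I = R$5,261,618.20.
Degree of total leverage = total CM / (EBIT − interest) = R$10,857,998.20 / R$5,261,618.20 = 2.0636.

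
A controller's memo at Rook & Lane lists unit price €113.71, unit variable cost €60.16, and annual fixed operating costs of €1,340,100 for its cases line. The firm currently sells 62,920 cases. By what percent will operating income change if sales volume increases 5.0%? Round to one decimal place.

Total contribution margin = 62,920 × €53.55 = €3,369,366.00.
Operating income = contribution − fixed costs = €3,369,366.00 − €1,340,100 = €2,029,266.00.
DOL = contribution ÷ EBIT = €3,369,366.00 ÷ €2,029,266.00 = 1.6604.
Operating income changes by 1.6604 × +5.0% = +8.3%.

+8.3%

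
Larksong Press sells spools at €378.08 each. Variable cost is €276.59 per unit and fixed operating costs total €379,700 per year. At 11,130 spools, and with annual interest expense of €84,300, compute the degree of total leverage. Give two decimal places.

Total contribution margin = 11,130 × €101.49 = €1,129,583.70.
Operating income = contribution − fixed costs = €1,129,583.70 − €379,700 = €749,883.70. Interest = €84,300.00, so EBIT − I = €665,583.70.
DCL = contribution ÷ (EBIT − I) = €1,129,583.70 ÷ €665,583.70 = 1.6971.

1.70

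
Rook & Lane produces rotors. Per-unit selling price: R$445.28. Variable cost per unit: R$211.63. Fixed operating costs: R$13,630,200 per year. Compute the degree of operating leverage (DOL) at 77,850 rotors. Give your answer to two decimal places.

3.99

Contribution at this volume is 77,850 × R$233.65 = R$18,189,652.50.
Subtracting fixed costs: EBIT = R$18,189,652.50 − R$13,630,200 = R$4,559,452.50.
So DOL = total CM / EBIT = R$18,189,652.50 / R$4,559,452.50 = 3.9894.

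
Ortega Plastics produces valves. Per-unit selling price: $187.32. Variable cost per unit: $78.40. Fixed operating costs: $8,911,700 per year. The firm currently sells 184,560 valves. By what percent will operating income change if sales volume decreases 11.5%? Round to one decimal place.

-20.7%

At 184,560 units, contribution = 184,560 × $108.92 = $20,102,275.20.
Operating income = contribution − fixed costs = $20,102,275.20 − $8,911,700 = $11,190,575.20.
Degree of operating leverage = $20,102,275.20 / $11,190,575.20 = 1.7964.
So EBIT moves 1.7964 × (-11.5%) = -20.7%.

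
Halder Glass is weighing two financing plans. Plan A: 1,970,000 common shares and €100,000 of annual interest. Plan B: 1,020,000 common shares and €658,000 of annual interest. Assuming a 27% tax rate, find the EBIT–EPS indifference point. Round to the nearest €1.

Set EPS_A = EPS_B: (EBIT − €100,000)(1 − 0.27) ÷ 1,970,000 = (EBIT − €658,000)(1 − 0.27) ÷ 1,020,000.
Cancelling (1 − t) and cross-multiplying: 1,020,000·(EBIT − 100,000) = 1,970,000·(EBIT − 658,000).
EBIT × (1,970,000 − 1,020,000) = 658,000 × 1,970,000 − 100,000 × 1,020,000 = 1,194,260,000,000, so EBIT = 1,194,260,000,000 ÷ 950,000 = 1,257,115.79.

€1,257,116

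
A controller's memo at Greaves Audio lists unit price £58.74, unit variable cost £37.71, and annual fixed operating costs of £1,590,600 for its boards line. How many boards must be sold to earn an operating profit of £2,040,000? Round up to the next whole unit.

172,640 boards

Contribution margin per unit = £58.74 − £37.71 = £21.03.
Units = (FC + target) / CM = (£1,590,600 + £2,040,000) / £21.03 = 172,639.09, so 172,640 boards.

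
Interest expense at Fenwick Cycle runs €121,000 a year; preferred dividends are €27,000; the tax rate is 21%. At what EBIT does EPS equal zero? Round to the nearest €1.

Grossing the preferred dividend up to pre-tax terms: €27,000 / (1 − 0.21) = €34,177.22.
EPS = 0 when EBIT covers interest plus the pre-tax preferred burden: €121,000 + €34,177.22 = €155,177.22.

€155,177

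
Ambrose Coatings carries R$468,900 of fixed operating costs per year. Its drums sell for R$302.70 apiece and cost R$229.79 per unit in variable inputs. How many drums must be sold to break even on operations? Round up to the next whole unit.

6,432 drums

Contribution margin per unit = R$302.70 − R$229.79 = R$72.91.
Break-even volume = fixed costs ÷ CM per unit = R$468,900 ÷ R$72.91 = 6,431.22, so 6,432 drums.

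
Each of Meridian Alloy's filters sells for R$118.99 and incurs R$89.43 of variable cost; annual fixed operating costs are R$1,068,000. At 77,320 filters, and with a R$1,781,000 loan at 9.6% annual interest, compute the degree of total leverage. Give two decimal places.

Total contribution margin = 77,320 × R$29.56 = R$2,285,579.20.
Subtracting fixed costs: EBIT = R$2,285,579.20 − R$1,068,000 = R$1,217,579.20. Interest = R$170,976.00, so EBIT − I = R$1,046,603.20.
DCL = contribution ÷ (EBIT − I) = R$2,285,579.20 ÷ R$1,046,603.20 = 2.1838.

2.18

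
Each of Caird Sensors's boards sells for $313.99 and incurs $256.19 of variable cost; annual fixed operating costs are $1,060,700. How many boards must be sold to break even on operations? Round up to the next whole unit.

Contribution margin per unit = $313.99 − $256.19 = $57.80.
Units to break even: $1,060,700 ÷ $57.80 = 18,351.21, rounded up to 18,352.

18,352 boards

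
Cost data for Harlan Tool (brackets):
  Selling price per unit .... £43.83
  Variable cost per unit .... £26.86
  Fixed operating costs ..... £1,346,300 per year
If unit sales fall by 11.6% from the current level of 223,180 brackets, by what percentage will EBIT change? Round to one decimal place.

At 223,180 units, contribution = 223,180 × £16.97 = £3,787,364.60.
EBIT = £3,787,364.60 − £1,346,300 = £2,441,064.60.
Degree of operating leverage = £3,787,364.60 / £2,441,064.60 = 1.5515.
%ΔEBIT = DOL × %ΔSales = 1.5515 × -11.6% = -18.0%.

-18.0%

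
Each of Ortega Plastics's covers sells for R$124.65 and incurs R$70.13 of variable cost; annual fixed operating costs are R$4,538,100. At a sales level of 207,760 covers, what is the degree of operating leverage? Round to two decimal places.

1.67

Contribution at this volume is 207,760 × R$54.52 = R$11,327,075.20.
Subtracting fixed costs: EBIT = R$11,327,075.20 − R$4,538,100 = R$6,788,975.20.
DOL = contribution ÷ EBIT = R$11,327,075.20 ÷ R$6,788,975.20 = 1.6685.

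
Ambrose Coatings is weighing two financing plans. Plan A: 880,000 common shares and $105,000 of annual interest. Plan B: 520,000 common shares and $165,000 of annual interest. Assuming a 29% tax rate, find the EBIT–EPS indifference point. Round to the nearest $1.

$251,667

Set EPS_A = EPS_B: (EBIT − $105,000)(1 − 0.29) ÷ 880,000 = (EBIT − $165,000)(1 − 0.29) ÷ 520,000.
Cancelling (1 − t) and cross-multiplying: 520,000·(EBIT − 105,000) = 880,000·(EBIT − 165,000).
Solving, EBIT = (165,000·880,000 − 105,000·520,000) / (880,000 − 520,000) = 90,600,000,000 / 360,000 = 251,666.67.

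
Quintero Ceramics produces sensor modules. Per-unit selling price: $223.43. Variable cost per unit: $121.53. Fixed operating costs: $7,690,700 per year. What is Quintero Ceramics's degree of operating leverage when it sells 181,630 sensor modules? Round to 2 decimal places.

1.71

At 181,630 units, contribution = 181,630 × $101.90 = $18,508,097.00.
Subtracting fixed costs: EBIT = $18,508,097.00 − $7,690,700 = $10,817,397.00.
So DOL = total CM / EBIT = $18,508,097.00 / $10,817,397.00 = 1.7110.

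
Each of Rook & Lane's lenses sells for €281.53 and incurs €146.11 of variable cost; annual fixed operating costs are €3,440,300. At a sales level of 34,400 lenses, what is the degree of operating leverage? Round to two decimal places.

3.82

Contribution at this volume is 34,400 × €135.42 = €4,658,448.00.
EBIT = €4,658,448.00 − €3,440,300 = €1,218,148.00.
DOL = contribution ÷ EBIT = €4,658,448.00 ÷ €1,218,148.00 = 3.8242.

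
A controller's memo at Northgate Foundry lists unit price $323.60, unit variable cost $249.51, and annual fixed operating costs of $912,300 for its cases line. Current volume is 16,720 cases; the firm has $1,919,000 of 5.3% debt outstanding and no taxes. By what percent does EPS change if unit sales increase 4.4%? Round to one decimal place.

+24.2%

Total contribution margin = 16,720 × $74.09 = $1,238,784.80.
Operating income = contribution − fixed costs = $1,238,784.80 − $912,300 = $326,484.80.
Interest = $101,707.00, so EBIT − I = $224,777.80.
Degree of combined leverage = contribution ÷ (EBIT − I) = $1,238,784.80 ÷ $224,777.80 = 5.5112.
%ΔEPS = DCL × %ΔSales = 5.5112 × +4.4% = +24.2%.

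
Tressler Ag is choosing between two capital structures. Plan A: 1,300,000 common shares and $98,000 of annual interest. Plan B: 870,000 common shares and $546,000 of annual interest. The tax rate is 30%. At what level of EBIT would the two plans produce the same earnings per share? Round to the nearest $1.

At indifference, (EBIT − 98,000)(1 − t)/1,300,000 = (EBIT − 546,000)(1 − t)/870,000.
The (1 − t) factor cancels: (EBIT − 98,000) × 870,000 = (EBIT − 546,000) × 1,300,000.
Solving, EBIT = (546,000·1,300,000 − 98,000·870,000) / (1,300,000 − 870,000) = 624,540,000,000 / 430,000 = 1,452,418.60.

$1,452,419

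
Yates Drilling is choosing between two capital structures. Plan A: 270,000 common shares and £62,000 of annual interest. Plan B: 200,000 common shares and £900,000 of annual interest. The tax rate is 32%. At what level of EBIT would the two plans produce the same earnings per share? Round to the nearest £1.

At indifference, (EBIT − 62,000)(1 − t)/270,000 = (EBIT − 900,000)(1 − t)/200,000.
The (1 − t) factor cancels: (EBIT − 62,000) × 200,000 = (EBIT − 900,000) × 270,000.
Solving, EBIT = (900,000·270,000 − 62,000·200,000) / (270,000 − 200,000) = 230,600,000,000 / 70,000 = 3,294,285.71.

£3,294,286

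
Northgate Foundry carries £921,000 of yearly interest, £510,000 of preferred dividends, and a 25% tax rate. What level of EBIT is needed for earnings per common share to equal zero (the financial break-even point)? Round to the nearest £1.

£1,601,000

Preferred dividends are paid after tax, so their pre-tax equivalent is £510,000 ÷ (1 − 0.25) = £680,000.00.
EPS = 0 when EBIT covers interest plus the pre-tax preferred burden: £921,000 + £680,000.00 = £1,601,000.00.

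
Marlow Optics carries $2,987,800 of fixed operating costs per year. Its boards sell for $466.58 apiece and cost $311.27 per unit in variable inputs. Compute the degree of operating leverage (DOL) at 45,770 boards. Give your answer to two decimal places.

Contribution at this volume is 45,770 × $155.31 = $7,108,538.70.
EBIT = $7,108,538.70 − $2,987,800 = $4,120,738.70.
So DOL = total CM / EBIT = $7,108,538.70 / $4,120,738.70 = 1.7251.

1.73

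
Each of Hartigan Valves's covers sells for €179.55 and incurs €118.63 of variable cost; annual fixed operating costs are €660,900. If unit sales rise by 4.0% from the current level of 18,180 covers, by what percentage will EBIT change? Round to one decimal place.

+9.9%

At 18,180 units, contribution = 18,180 × €60.92 = €1,107,525.60.
Operating income = contribution − fixed costs = €1,107,525.60 − €660,900 = €446,625.60.
So DOL = total CM / EBIT = €1,107,525.60 / €446,625.60 = 2.4798.
%ΔEBIT = DOL × %ΔSales = 2.4798 × +4.0% = +9.9%.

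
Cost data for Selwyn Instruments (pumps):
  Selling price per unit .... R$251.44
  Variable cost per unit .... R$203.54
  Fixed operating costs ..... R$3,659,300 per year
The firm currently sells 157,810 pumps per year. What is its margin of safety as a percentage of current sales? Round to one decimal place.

Unit CM = price − variable cost = R$251.44 − R$203.54 = R$47.90. Break-even units = R$3,659,300 ÷ R$47.90 = 76,394.57; break-even revenue = 76,394.57 × R$251.44 = R$19,208,651.19.
Actual sales revenue = 157,810 × R$251.44 = R$39,679,746.40.
Margin of safety = (R$39,679,746.40 − R$19,208,651.19) ÷ R$39,679,746.40 = 51.6%.

51.6%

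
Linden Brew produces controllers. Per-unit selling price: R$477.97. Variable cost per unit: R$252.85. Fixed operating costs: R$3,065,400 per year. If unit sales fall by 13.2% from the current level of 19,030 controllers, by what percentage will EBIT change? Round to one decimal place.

-46.4%

Contribution at this volume is 19,030 × R$225.12 = R$4,284,033.60.
EBIT = R$4,284,033.60 − R$3,065,400 = R$1,218,633.60.
So DOL = total CM / EBIT = R$4,284,033.60 / R$1,218,633.60 = 3.5154.
Operating income changes by 3.5154 × -13.2% = -46.4%.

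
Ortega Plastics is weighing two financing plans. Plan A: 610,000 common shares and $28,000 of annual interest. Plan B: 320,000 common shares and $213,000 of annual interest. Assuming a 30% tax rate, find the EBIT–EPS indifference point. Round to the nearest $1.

Set EPS_A = EPS_B: (EBIT − $28,000)(1 − 0.30) ÷ 610,000 = (EBIT − $213,000)(1 − 0.30) ÷ 320,000.
The (1 − t) factor cancels: (EBIT − 28,000) × 320,000 = (EBIT − 213,000) × 610,000.
Solving, EBIT = (213,000·610,000 − 28,000·320,000) / (610,000 − 320,000) = 120,970,000,000 / 290,000 = 417,137.93.

$417,138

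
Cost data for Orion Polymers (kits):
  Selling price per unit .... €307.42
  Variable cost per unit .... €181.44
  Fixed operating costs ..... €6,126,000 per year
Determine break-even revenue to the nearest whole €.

€14,948,840

Contribution margin per unit = €307.42 − €181.44 = €125.98, a CM ratio of €125.98 ÷ €307.42 = 0.4098.
Break-even sales = FC ÷ CM ratio = €6,126,000 × €307.42 / €125.98 = €14,948,840.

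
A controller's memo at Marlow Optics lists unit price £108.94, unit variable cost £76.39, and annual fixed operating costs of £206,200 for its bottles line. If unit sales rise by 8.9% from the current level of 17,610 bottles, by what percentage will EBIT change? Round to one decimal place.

+13.9%

Contribution at this volume is 17,610 × £32.55 = £573,205.50.
Subtracting fixed costs: EBIT = £573,205.50 − £206,200 = £367,005.50.
So DOL = total CM / EBIT = £573,205.50 / £367,005.50 = 1.5618.
Operating income changes by 1.5618 × +8.9% = +13.9%.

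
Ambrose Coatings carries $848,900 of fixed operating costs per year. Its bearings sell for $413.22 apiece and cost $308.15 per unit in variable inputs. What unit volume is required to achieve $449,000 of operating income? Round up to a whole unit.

12,353 bearings

Each unit contributes $413.22 − $308.15 = $105.07.
Need Q such that Q × $105.07 − $848,900 = $449,000, i.e. Q = $1,297,900 / $105.07 = 12,352.72 → 12,353.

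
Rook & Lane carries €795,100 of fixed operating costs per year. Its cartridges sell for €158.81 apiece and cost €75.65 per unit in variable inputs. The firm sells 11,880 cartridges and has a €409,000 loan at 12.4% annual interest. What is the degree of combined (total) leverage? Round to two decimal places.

At 11,880 units, contribution = 11,880 × €83.16 = €987,940.80.
EBIT = €987,940.80 − €795,100 = €192,840.80. Interest = €50,716.00.
DOL = €987,940.80 ÷ €192,840.80 = 5.1231; DFL = €192,840.80 ÷ €142,124.80 = 1.3568.
Combined leverage = 5.1231 × 1.3568 = 6.9510.

6.95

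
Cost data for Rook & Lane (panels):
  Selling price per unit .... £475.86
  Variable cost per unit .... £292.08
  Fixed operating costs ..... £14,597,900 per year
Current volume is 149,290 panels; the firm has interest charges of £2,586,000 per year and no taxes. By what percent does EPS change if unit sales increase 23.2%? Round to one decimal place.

+62.1%

Contribution at this volume is 149,290 × £183.78 = £27,436,516.20.
Subtracting fixed costs: EBIT = £27,436,516.20 − £14,597,900 = £12,838,616.20.
Interest = £2,586,000.00, so EBIT − I = £10,252,616.20.
Degree of combined leverage = contribution ÷ (EBIT − I) = £27,436,516.20 ÷ £10,252,616.20 = 2.6761.
%ΔEPS = DCL × %ΔSales = 2.6761 × +23.2% = +62.1%.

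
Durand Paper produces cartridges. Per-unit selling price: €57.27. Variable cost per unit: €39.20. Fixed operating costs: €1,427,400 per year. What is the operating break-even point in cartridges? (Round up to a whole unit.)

78,993 cartridges

Contribution margin per unit = €57.27 − €39.20 = €18.07.
Break-even volume = fixed costs ÷ CM per unit = €1,427,400 ÷ €18.07 = 78,992.81, so 78,993 cartridges.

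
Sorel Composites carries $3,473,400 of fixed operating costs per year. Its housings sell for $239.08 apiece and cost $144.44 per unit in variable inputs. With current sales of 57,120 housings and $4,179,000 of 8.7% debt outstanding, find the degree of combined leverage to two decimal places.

Contribution at this volume is 57,120 × $94.64 = $5,405,836.80.
EBIT = $5,405,836.80 − $3,473,400 = $1,932,436.80. Interest = $363,573.00.
DOL = $5,405,836.80 ÷ $1,932,436.80 = 2.7974; DFL = $1,932,436.80 ÷ $1,568,863.80 = 1.2317.
Combined leverage = 2.7974 × 1.2317 = 3.4456.

3.45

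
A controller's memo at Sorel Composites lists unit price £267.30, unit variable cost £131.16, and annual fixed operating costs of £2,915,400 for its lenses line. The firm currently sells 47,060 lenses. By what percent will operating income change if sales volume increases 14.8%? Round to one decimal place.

Contribution at this volume is 47,060 × £136.14 = £6,406,748.40.
Operating income = contribution − fixed costs = £6,406,748.40 − £2,915,400 = £3,491,348.40.
Degree of operating leverage = £6,406,748.40 / £3,491,348.40 = 1.8350.
Operating income changes by 1.8350 × +14.8% = +27.2%.

+27.2%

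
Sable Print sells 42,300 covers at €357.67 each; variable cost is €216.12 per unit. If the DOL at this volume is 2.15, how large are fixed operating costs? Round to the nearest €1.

€3,202,651

Total contribution margin = 42,300 × €141.55 = €5,987,565.00.
Since DOL = CM ÷ EBIT, EBIT = €5,987,565.00 ÷ 2.15 = €2,784,913.95.
Fixed costs = CM − EBIT = €5,987,565.00 − €2,784,913.95 = €3,202,651.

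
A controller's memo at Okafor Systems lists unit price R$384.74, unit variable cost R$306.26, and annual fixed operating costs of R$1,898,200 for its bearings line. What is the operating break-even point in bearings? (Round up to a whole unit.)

Each unit contributes R$384.74 − R$306.26 = R$78.48.
Break-even Q = R$1,898,200 / R$78.48 = 24,187.05 → 24,188 bearings.

24,188 bearings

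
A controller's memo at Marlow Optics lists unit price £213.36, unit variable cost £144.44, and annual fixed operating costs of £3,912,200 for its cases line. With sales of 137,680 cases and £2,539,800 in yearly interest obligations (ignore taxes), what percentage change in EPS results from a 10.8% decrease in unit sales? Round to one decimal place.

-33.7%

At 137,680 units, contribution = 137,680 × £68.92 = £9,488,905.60.
EBIT = £9,488,905.60 − £3,912,200 = £5,576,705.60.
After interest of £2,539,800.00, pre-tax earnings = £3,036,905.60.
DCL = total CM / (EBIT − I) = £9,488,905.60 / £3,036,905.60 = 3.1245.
%ΔEPS = DCL × %ΔSales = 3.1245 × -10.8% = -33.7%.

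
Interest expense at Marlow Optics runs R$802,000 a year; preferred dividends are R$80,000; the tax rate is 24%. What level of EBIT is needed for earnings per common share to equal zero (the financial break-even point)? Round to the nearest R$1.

Grossing the preferred dividend up to pre-tax terms: R$80,000 / (1 − 0.24) = R$105,263.16.
Financial break-even EBIT = interest + D_p ÷ (1 − t) = R$802,000 + R$105,263.16 = R$907,263.16.

R$907,263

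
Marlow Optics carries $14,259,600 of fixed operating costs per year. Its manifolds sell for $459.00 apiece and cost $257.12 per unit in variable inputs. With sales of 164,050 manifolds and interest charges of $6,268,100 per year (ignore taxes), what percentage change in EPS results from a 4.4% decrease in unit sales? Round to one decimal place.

-11.6%

At 164,050 units, contribution = 164,050 × $201.88 = $33,118,414.00.
EBIT = $33,118,414.00 − $14,259,600 = $18,858,814.00.
After interest of $6,268,100.00, pre-tax earnings = $12,590,714.00.
Degree of combined leverage = contribution ÷ (EBIT − I) = $33,118,414.00 ÷ $12,590,714.00 = 2.6304.
%ΔEPS = DCL × %ΔSales = 2.6304 × -4.4% = -11.6%.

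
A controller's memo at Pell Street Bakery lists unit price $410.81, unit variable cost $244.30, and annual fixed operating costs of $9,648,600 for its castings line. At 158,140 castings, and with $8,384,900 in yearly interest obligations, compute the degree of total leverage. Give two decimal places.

Contribution at this volume is 158,140 × $166.51 = $26,331,891.40.
EBIT = $26,331,891.40 − $9,648,600 = $16,683,291.40. Interest = $8,384,900.00, so EBIT − I = $8,298,391.40.
Degree of total leverage = total CM / (EBIT − interest) = $26,331,891.40 / $8,298,391.40 = 3.1731.

3.17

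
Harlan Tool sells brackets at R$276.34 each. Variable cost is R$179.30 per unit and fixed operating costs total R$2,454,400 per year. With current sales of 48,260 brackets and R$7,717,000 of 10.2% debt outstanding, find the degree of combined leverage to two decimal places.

Contribution at this volume is 48,260 × R$97.04 = R$4,683,150.40.
Operating income = contribution − fixed costs = R$4,683,150.40 − R$2,454,400 = R$2,228,750.40. Interest = R$787,134.00.
DOL = R$4,683,150.40 ÷ R$2,228,750.40 = 2.1012; DFL = R$2,228,750.40 ÷ R$1,441,616.40 = 1.5460.
Combined leverage = 2.1012 × 1.5460 = 3.2485.

3.25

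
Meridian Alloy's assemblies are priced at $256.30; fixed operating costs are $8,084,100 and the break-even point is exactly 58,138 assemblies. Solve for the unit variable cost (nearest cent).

$117.25

At break-even, FC = Q × (P − VC), so P − VC = $8,084,100 ÷ 58,138 = $139.0502.
Variable cost per unit = $256.30 − $139.0502 = $117.25.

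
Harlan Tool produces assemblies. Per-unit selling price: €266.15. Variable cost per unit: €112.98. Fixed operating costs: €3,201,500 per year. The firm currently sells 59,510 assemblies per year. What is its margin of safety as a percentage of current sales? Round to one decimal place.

64.9%

Unit CM = price − variable cost = €266.15 − €112.98 = €153.17. Break-even units = €3,201,500 ÷ €153.17 = 20,901.61; break-even revenue = 20,901.61 × €266.15 = €5,562,964.19.
Current sales = 59,510 × €266.15 = €15,838,586.50.
Margin of safety = (€15,838,586.50 − €5,562,964.19) ÷ €15,838,586.50 = 64.9%.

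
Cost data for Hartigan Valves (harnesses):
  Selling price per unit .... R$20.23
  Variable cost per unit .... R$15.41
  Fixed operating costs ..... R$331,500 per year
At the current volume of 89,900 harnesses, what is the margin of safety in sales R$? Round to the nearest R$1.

R$427,340

Unit CM = price − variable cost = R$20.23 − R$15.41 = R$4.82. Break-even units = R$331,500 ÷ R$4.82 = 68,775.93; break-even revenue = 68,775.93 × R$20.23 = R$1,391,337.14.
Current sales = 89,900 × R$20.23 = R$1,818,677.00.
Margin of safety = R$1,818,677.00 − R$1,391,337.14 = R$427,340.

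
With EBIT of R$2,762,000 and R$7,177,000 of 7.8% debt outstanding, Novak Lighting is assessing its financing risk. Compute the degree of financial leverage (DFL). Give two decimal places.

Interest = R$559,806.00.
Degree of financial leverage = EBIT / (EBIT − interest) = R$2,762,000 / R$2,202,194.00 = 1.2542.

1.25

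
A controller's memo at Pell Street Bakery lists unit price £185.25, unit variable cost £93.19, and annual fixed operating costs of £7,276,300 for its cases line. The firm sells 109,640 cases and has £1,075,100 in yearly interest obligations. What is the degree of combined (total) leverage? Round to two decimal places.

5.79

Contribution at this volume is 109,640 × £92.06 = £10,093,458.40.
Operating income = contribution − fixed costs = £10,093,458.40 − £7,276,300 = £2,817,158.40. Interest = £1,075,100.00, so EBIT − I = £1,742,058.40.
Degree of total leverage = total CM / (EBIT − interest) = £10,093,458.40 / £1,742,058.40 = 5.7940.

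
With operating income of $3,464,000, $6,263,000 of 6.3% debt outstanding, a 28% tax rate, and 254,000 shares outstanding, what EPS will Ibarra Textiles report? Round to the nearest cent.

Interest = $394,569.00, so EBT = $3,464,000 − $394,569.00 = $3,069,431.00.
After tax at 28%: net income = $3,069,431.00 × 0.72 = $2,209,990.32.
EPS = $2,209,990.32 ÷ 254,000 = $8.70.

$8.70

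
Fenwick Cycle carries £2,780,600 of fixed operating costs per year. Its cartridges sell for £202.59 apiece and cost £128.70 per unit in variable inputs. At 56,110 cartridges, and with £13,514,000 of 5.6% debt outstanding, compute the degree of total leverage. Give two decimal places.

6.81

Total contribution margin = 56,110 × £73.89 = £4,145,967.90.
Subtracting fixed costs: EBIT = £4,145,967.90 − £2,780,600 = £1,365,367.90. Interest = £756,784.00.
DOL = £4,145,967.90 ÷ £1,365,367.90 = 3.0365; DFL = £1,365,367.90 ÷ £608,583.90 = 2.2435.
Combined leverage = 3.0365 × 2.2435 = 6.8124.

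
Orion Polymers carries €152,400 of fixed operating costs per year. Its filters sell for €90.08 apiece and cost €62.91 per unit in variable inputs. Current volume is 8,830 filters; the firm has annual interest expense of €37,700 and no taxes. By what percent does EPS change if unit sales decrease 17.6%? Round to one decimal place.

Total contribution margin = 8,830 × €27.17 = €239,911.10.
EBIT = €239,911.10 − €152,400 = €87,511.10.
Interest = €37,700.00, so EBIT − I = €49,811.10.
DCL = total CM / (EBIT − I) = €239,911.10 / €49,811.10 = 4.8164.
EPS therefore changes by 4.8164 × (-17.6%) = -84.8%.

-84.8%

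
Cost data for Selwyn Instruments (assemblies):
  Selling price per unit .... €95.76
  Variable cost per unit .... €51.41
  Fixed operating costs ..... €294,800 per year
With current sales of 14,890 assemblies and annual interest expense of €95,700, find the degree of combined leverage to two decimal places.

Total contribution margin = 14,890 × €44.35 = €660,371.50.
EBIT = €660,371.50 − €294,800 = €365,571.50. Interest = €95,700.00.
DOL = €660,371.50 ÷ €365,571.50 = 1.8064; DFL = €365,571.50 ÷ €269,871.50 = 1.3546.
DCL = DOL × DFL = 1.8064 × 1.3546 = 2.4469.

2.45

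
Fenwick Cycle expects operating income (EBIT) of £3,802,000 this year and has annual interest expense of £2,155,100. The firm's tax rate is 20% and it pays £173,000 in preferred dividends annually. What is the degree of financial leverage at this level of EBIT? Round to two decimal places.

Annual interest charges come to £2,155,100.00.
Pre-tax preferred-dividend burden = £173,000 ÷ (1 − 0.20) = £216,250.00.
DFL = EBIT ÷ [EBIT − I − D_p/(1−t)] = £3,802,000 ÷ [£3,802,000 − £2,155,100.00 − £216,250.00] = £3,802,000 ÷ £1,430,650.00 = 2.6575.

2.66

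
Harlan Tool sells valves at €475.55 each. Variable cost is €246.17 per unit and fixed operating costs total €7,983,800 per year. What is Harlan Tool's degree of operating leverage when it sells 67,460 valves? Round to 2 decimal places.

Total contribution margin = 67,460 × €229.38 = €15,473,974.80.
Operating income = contribution − fixed costs = €15,473,974.80 − €7,983,800 = €7,490,174.80.
Degree of operating leverage = €15,473,974.80 / €7,490,174.80 = 2.0659.

2.07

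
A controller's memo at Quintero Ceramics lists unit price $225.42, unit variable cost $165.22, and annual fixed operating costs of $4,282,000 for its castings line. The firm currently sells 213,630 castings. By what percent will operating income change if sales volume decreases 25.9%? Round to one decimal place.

-38.8%

Total contribution margin = 213,630 × $60.20 = $12,860,526.00.
EBIT = $12,860,526.00 − $4,282,000 = $8,578,526.00.
So DOL = total CM / EBIT = $12,860,526.00 / $8,578,526.00 = 1.4992.
%ΔEBIT = DOL × %ΔSales = 1.4992 × -25.9% = -38.8%.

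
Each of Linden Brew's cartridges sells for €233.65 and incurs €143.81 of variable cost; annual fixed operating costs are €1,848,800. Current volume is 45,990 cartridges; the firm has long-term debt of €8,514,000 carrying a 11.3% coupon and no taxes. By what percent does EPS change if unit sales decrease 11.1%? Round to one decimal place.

Total contribution margin = 45,990 × €89.84 = €4,131,741.60.
Operating income = contribution − fixed costs = €4,131,741.60 − €1,848,800 = €2,282,941.60.
Interest = €962,082.00, so EBIT − I = €1,320,859.60.
Degree of combined leverage = contribution ÷ (EBIT − I) = €4,131,741.60 ÷ €1,320,859.60 = 3.1281.
%ΔEPS = DCL × %ΔSales = 3.1281 × -11.1% = -34.7%.

-34.7%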